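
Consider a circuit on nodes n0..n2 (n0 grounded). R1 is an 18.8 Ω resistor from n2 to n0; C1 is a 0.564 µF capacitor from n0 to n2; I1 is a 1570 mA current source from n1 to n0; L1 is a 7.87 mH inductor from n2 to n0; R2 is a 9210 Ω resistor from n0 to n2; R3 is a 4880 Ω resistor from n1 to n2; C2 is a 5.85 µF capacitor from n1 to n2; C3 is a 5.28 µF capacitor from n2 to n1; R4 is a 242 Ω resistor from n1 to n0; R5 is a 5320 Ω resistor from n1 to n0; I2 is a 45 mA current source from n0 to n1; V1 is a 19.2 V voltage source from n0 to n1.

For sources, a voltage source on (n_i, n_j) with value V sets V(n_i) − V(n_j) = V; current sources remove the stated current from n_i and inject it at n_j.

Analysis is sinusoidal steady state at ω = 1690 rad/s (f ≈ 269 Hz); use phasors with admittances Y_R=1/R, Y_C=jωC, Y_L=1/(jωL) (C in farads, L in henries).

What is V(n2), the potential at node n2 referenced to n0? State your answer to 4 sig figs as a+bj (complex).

3.337-3.293j V

MNA unknowns: 2 node voltages V₁..V_2 plus 1 source current (V1)
R1: Y=0.05319+0.000j on G[2,0]
C1: Y=0.000+0.0009532j on G[0,2]
I1: z[1]−=1.57, z[0]+=1.57
L1: Y=0.000-0.07519j on G[2,0]
R2: Y=0.0001086+0.000j on G[0,2]
R3: Y=0.0002049+0.000j on G[1,2]
C2: Y=0.000+0.009886j on G[1,2]
C3: Y=0.000+0.008923j on G[2,1]
R4: Y=0.004132+0.000j on G[1,0]
R5: Y=0.0001880+0.000j on G[1,0]
I2: z[0]−=0.045, z[1]+=0.045
V1: row V0−V1=19.2, i_V1 at 0,1
solve → V1=-19.20+0.000j, V2=3.337-3.293j
aux → i_V1=1.375-0.4232j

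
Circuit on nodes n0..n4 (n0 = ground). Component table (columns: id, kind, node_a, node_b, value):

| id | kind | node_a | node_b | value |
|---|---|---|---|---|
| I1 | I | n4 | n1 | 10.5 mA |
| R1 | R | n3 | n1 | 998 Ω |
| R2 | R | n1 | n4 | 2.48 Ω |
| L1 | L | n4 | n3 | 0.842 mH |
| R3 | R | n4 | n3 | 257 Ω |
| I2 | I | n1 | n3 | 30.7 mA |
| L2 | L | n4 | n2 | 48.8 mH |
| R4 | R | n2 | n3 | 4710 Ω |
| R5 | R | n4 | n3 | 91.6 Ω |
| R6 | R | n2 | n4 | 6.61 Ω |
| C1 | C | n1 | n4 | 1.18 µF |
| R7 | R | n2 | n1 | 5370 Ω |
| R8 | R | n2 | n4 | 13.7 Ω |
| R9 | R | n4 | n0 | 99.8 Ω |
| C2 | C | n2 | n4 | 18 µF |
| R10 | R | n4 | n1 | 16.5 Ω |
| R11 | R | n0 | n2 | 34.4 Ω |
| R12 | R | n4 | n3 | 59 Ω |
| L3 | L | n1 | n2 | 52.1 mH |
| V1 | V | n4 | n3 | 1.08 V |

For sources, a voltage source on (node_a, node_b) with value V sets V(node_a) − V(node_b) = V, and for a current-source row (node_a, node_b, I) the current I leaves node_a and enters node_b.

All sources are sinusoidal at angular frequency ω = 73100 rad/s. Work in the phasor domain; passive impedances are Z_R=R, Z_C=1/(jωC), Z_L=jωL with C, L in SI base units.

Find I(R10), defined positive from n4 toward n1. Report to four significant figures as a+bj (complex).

Apply KCL at each of the 4 non-ground nodes and solve the resulting linear system.
Node n1: branches {I1, R1, R2, I2, C1, R7, R10, L3} → V_1 = -0.04424+0.008053j
Node n2: branches {L2, R4, R6, R7, R8, C2, R11, L3} → V_2 = -5.368e-06+4.493e-05j
Node n3: branches {R1, L1, R3, I2, R4, R5, R12, V1} → V_3 = -1.080-0.0001303j
Node n4: branches {I1, R2, L1, R3, L2, R5, R6, C1, R8, R9, C2, R10, R12, V1} → V_4 = 1.557e-05-0.0001303j
Source currents: i(V1)=-0.06626+0.01754j

0.002682-0.0004960j A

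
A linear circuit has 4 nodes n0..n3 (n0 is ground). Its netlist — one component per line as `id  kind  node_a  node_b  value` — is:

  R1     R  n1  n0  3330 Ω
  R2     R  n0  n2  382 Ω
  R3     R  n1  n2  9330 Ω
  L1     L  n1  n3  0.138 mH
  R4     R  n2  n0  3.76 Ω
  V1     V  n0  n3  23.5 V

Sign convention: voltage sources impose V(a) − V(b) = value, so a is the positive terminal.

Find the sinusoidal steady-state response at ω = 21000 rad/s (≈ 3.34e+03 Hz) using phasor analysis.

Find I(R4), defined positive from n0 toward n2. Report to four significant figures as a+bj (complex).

MNA unknowns: 3 node voltages V₁..V_3 plus 1 source current (V1)
R1: Y=0.0003003+0.000j on G[1,0]
R2: Y=0.002618+0.000j on G[0,2]
R3: Y=0.0001072+0.000j on G[1,2]
L1: Y=0.000-0.3451j on G[1,3]
R4: Y=0.2660+0.000j on G[2,0]
V1: row V0−V3=23.5, i_V1 at 0,3
solve → V1=-23.50+0.02775j, V2=-0.009374+1.107e-05j, V3=-23.50+0.000j
aux → i_V1=-0.009575+1.131e-05j

0.002493-2.944e-06j A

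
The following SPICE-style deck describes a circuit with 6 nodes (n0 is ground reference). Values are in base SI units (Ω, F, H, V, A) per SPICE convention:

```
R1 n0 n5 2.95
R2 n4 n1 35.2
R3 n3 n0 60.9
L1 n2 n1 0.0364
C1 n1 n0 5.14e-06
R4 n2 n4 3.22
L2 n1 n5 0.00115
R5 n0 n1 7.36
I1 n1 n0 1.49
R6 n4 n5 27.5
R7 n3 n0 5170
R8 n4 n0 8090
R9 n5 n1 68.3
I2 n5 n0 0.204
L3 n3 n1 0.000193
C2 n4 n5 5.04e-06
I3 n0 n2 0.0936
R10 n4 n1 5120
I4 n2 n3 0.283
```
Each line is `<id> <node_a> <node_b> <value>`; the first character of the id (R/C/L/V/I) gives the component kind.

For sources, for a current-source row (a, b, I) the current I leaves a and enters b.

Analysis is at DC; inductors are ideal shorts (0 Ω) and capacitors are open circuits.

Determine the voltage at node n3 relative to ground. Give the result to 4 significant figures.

MNA unknowns: 5 node voltages V₁..V_5 plus 3 source currents (L1, L2, L3)
R1: Y=0.3390 on G[0,5]
R2: Y=0.02841 on G[4,1]
R3: Y=0.01642 on G[3,0]
L1: row V2−V1=0, i_L1 at 2,1
C1: Y=0.000 on G[1,0]
R4: Y=0.3106 on G[2,4]
L2: row V1−V5=0, i_L2 at 1,5
R5: Y=0.1359 on G[0,1]
I1: z[1]−=1.49, z[0]+=1.49
R6: Y=0.03636 on G[4,5]
R7: Y=0.0001934 on G[3,0]
R8: Y=0.0001236 on G[4,0]
R9: Y=0.01464 on G[5,1]
I2: z[5]−=0.204, z[0]+=0.204
L3: row V3−V1=0, i_L3 at 3,1
C2: Y=0.000 on G[4,5]
I3: z[0]−=0.0936, z[2]+=0.0936
R10: Y=0.0001953 on G[4,1]
I4: z[2]−=0.283, z[3]+=0.283
solve → V1=-3.256, V2=-3.256, V3=-3.256, V4=-3.254, V5=-3.256
aux → i_L1=-0.1891, i_L2=-0.8996, i_L3=0.3371

-3.256 V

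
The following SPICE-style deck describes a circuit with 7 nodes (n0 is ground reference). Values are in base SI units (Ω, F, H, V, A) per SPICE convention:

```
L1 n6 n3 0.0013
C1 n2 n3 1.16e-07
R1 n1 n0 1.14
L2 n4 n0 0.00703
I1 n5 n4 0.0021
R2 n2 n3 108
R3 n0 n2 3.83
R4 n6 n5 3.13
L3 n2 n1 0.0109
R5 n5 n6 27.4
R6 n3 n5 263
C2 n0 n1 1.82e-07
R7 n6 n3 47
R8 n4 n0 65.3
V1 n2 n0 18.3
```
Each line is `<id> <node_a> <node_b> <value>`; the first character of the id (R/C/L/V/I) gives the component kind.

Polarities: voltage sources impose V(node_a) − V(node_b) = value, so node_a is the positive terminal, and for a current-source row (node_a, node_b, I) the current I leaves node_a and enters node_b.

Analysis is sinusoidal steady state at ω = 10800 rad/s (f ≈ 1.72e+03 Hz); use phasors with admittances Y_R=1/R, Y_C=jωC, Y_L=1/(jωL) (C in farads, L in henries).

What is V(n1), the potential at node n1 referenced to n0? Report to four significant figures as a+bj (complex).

0.001319-0.1772j V

MNA unknowns: 6 node voltages V₁..V_6 plus 1 source current (V1)
L1: Y=0.000-0.07123j on G[6,3]
C1: Y=0.000+0.001253j on G[2,3]
R1: Y=0.8772+0.000j on G[1,0]
L2: Y=0.000-0.01317j on G[4,0]
I1: z[5]−=0.0021, z[4]+=0.0021
R2: Y=0.009259+0.000j on G[2,3]
R3: Y=0.2611+0.000j on G[0,2]
R4: Y=0.3195+0.000j on G[6,5]
L3: Y=0.000-0.008495j on G[2,1]
R5: Y=0.03650+0.000j on G[5,6]
R6: Y=0.003802+0.000j on G[3,5]
C2: Y=0.000+0.001966j on G[0,1]
R7: Y=0.02128+0.000j on G[6,3]
R8: Y=0.01531+0.000j on G[4,0]
V1: row V2−V0=18.3, i_V1 at 2,0
solve → V1=0.001319-0.1772j, V2=18.30+0.000j, V3=18.08+0.03013j, V4=0.07882+0.06779j, V5=18.06+0.004446j, V6=18.07+0.004171j
aux → i_V1=-4.782+0.1554j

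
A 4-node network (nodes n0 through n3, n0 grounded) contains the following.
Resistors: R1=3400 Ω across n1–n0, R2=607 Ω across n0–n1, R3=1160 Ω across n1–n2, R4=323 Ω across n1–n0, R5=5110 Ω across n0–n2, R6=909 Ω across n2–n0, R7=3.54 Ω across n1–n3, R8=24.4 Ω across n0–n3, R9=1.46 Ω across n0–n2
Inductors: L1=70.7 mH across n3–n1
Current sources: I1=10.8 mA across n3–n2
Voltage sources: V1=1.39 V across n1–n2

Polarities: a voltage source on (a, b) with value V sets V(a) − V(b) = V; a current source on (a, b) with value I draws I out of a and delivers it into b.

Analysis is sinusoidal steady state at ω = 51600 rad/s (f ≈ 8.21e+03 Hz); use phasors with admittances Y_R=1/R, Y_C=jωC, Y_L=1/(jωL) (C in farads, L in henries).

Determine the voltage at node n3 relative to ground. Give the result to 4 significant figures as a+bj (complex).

Element admittances at ω=51600 rad/s:
  Y(R1) = 0.0002941+0.000j S between n1,n0
  Y(R2) = 0.001647+0.000j S between n0,n1
  Y(R3) = 0.0008621+0.000j S between n1,n2
  Y(R4) = 0.003096+0.000j S between n1,n0
  Y(L1) = 0.000-0.0002741j S between n3,n1
  I1: injects 0.0108 A into n2 (from n3)
  Y(R5) = 0.0001957+0.000j S between n0,n2
  Y(R6) = 0.001100+0.000j S between n2,n0
  Y(R7) = 0.2825+0.000j S between n1,n3
  Y(R8) = 0.04098+0.000j S between n0,n3
  Y(R9) = 0.6849+0.000j S between n0,n2
  V1: constraint V(n1)−V(n2) = 1.39
Assemble and solve the 4×4 MNA system:
  V(n1)=1.314+9.546e-06j  V(n2)=-0.07617+9.546e-06j  V(n3)=1.114-0.0001610j
  i(V1)=-0.06427+6.551e-06j

1.114-0.0001610j V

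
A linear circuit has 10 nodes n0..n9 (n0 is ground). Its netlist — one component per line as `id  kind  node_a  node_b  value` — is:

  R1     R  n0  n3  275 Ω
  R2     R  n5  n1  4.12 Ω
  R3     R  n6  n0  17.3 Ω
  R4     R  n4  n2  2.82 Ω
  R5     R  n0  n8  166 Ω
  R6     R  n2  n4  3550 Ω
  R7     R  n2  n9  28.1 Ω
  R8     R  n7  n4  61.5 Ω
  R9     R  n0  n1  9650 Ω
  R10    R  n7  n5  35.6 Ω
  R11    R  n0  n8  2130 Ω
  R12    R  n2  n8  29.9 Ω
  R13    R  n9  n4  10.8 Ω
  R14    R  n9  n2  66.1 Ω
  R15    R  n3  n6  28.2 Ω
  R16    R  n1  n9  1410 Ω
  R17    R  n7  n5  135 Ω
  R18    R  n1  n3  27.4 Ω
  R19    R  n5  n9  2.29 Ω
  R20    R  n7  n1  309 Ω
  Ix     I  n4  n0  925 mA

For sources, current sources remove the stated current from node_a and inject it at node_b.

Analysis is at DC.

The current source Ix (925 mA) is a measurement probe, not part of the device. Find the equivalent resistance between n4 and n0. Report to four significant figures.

R_eq = 55.64 Ω

Apply KCL at each of the 9 non-ground nodes and solve the resulting linear system.
Node n1: branches {R2, R9, R16, R18, R20} → V_1 = -43.01
Node n2: branches {R4, R6, R7, R12, R14} → V_2 = -50.23
Node n3: branches {R1, R15, R18} → V_3 = -25.28
Node n4: branches {R4, R6, R8, R13, Ix} → V_4 = -51.46
Node n5: branches {R2, R10, R17, R19} → V_5 = -45.63
Node n6: branches {R3, R15} → V_6 = -9.610
Node n7: branches {R8, R10, R17, R20} → V_7 = -47.20
Node n8: branches {R5, R11, R12} → V_8 = -42.06
Node n9: branches {R7, R13, R14, R16, R19} → V_9 = -46.96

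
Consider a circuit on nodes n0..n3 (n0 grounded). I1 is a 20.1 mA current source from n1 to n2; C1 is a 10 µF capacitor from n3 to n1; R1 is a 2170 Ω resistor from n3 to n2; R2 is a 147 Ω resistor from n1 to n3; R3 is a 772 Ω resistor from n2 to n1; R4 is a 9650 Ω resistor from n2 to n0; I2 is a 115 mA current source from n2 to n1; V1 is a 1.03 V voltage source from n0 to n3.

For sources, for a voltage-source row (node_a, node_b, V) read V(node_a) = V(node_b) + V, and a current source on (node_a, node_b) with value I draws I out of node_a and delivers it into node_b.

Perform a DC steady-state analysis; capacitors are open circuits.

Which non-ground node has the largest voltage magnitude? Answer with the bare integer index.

2

Element admittances at DC:
  I1: injects 0.0201 A into n2 (from n1)
  Y(C1) = 0.000 S between n3,n1
  Y(R1) = 0.0004608 S between n3,n2
  Y(R2) = 0.006803 S between n1,n3
  Y(R3) = 0.001295 S between n2,n1
  Y(R4) = 0.0001036 S between n2,n0
  I2: injects 0.115 A into n1 (from n2)
  V1: constraint V(n0)−V(n3) = 1.03
Assemble and solve the 4×4 MNA system:
  V(n1)=2.983  V(n2)=-49.20  V(n3)=-1.030
  i(V1)=-0.005099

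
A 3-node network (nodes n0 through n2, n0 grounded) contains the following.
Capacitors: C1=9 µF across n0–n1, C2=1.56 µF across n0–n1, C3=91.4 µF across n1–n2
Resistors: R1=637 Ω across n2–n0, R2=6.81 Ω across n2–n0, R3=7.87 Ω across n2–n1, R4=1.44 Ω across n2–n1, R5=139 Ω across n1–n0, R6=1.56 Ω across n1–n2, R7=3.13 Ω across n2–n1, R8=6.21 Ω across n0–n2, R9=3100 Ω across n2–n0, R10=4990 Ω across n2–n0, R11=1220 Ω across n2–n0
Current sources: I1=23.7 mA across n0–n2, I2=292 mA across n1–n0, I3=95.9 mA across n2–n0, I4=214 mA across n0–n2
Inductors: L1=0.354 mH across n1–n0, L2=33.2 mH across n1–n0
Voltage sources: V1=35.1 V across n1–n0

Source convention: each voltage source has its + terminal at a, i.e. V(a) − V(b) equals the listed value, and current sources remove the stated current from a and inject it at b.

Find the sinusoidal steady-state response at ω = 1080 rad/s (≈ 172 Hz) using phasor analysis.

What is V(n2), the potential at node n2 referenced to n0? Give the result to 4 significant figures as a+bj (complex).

29.97+0.2421j V

Element admittances at ω=1080 rad/s:
  Y(C1) = 0.000+0.009720j S between n0,n1
  Y(R1) = 0.001570+0.000j S between n2,n0
  I1: injects 0.0237 A into n2 (from n0)
  Y(C2) = 0.000+0.001685j S between n0,n1
  I2: injects 0.292 A into n0 (from n1)
  Y(R2) = 0.1468+0.000j S between n2,n0
  Y(R3) = 0.1271+0.000j S between n2,n1
  Y(C3) = 0.000+0.09871j S between n1,n2
  Y(R4) = 0.6944+0.000j S between n2,n1
  Y(R5) = 0.007194+0.000j S between n1,n0
  Y(R6) = 0.6410+0.000j S between n1,n2
  Y(R7) = 0.3195+0.000j S between n2,n1
  Y(L1) = 0.000-2.616j S between n1,n0
  Y(L2) = 0.000-0.02789j S between n1,n0
  Y(R8) = 0.1610+0.000j S between n0,n2
  Y(R9) = 0.0003226+0.000j S between n2,n0
  I3: injects 0.0959 A into n0 (from n2)
  I4: injects 0.214 A into n2 (from n0)
  Y(R10) = 0.0002004+0.000j S between n2,n0
  Y(R11) = 0.0008197+0.000j S between n2,n0
  V1: constraint V(n1)−V(n0) = 35.1
Assemble and solve the 3×3 MNA system:
  V(n1)=35.10+0.000j  V(n2)=29.97+0.2421j
  i(V1)=-9.716+92.31j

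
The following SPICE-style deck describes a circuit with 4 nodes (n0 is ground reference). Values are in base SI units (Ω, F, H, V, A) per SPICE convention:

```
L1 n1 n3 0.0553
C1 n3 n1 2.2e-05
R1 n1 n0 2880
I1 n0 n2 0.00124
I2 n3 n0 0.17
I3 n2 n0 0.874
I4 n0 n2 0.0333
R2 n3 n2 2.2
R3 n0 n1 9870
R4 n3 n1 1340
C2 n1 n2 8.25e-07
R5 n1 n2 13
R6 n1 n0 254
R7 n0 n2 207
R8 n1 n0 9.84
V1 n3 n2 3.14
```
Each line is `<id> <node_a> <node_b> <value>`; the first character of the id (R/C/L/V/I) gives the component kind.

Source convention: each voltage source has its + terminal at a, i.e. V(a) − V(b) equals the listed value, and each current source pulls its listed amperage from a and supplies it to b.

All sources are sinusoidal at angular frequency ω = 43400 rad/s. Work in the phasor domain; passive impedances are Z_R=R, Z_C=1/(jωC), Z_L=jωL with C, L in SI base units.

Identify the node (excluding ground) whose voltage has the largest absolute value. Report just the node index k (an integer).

MNA unknowns: 3 node voltages V₁..V_3 plus 1 source current (V1)
L1: Y=0.000-0.0004167j on G[1,3]
C1: Y=0.000+0.9548j on G[3,1]
R1: Y=0.0003472+0.000j on G[1,0]
I1: z[0]−=0.00124, z[2]+=0.00124
I2: z[3]−=0.17, z[0]+=0.17
I3: z[2]−=0.874, z[0]+=0.874
I4: z[0]−=0.0333, z[2]+=0.0333
R2: Y=0.4545+0.000j on G[3,2]
R3: Y=0.0001013+0.000j on G[0,1]
R4: Y=0.0007463+0.000j on G[3,1]
C2: Y=0.000+0.03581j on G[1,2]
R5: Y=0.07692+0.000j on G[1,2]
R6: Y=0.003937+0.000j on G[1,0]
R7: Y=0.004831+0.000j on G[0,2]
R8: Y=0.1016+0.000j on G[1,0]
V1: row V3−V2=3.14, i_V1 at 3,2
solve → V1=-8.973-0.03142j, V2=-12.06+0.6895j, V3=-8.919+0.6895j
aux → i_V1=-0.9093-0.05172j

2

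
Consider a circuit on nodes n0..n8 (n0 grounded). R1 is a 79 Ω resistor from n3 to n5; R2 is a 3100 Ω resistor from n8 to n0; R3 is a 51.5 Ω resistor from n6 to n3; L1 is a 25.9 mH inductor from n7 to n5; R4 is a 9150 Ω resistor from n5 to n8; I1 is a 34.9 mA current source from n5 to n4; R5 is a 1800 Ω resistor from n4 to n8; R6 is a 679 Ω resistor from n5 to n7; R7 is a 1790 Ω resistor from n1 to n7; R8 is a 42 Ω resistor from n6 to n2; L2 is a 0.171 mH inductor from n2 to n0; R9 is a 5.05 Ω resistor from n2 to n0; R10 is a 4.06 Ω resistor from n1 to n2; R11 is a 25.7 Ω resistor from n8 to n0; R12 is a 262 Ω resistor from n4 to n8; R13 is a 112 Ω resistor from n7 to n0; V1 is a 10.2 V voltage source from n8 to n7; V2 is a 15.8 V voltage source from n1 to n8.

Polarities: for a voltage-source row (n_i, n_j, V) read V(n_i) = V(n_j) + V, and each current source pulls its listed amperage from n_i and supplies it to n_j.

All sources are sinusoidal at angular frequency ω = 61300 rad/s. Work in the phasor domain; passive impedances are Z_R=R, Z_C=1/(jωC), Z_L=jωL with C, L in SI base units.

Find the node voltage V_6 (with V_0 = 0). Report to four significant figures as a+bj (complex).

MNA unknowns: 8 node voltages V₁..V_8 plus 2 source currents (V1, V2)
R1: Y=0.01266+0.000j on G[3,5]
R2: Y=0.0003226+0.000j on G[8,0]
R3: Y=0.01942+0.000j on G[6,3]
L1: Y=0.000-0.0006299j on G[7,5]
R4: Y=0.0001093+0.000j on G[5,8]
I1: z[5]−=0.0349, z[4]+=0.0349
R5: Y=0.0005556+0.000j on G[4,8]
R6: Y=0.001473+0.000j on G[5,7]
R7: Y=0.0005587+0.000j on G[1,7]
R8: Y=0.02381+0.000j on G[6,2]
L2: Y=0.000-0.09540j on G[2,0]
R9: Y=0.1980+0.000j on G[2,0]
R10: Y=0.2463+0.000j on G[1,2]
R11: Y=0.03891+0.000j on G[8,0]
R12: Y=0.003817+0.000j on G[4,8]
R13: Y=0.008929+0.000j on G[7,0]
V1: row V8−V7=10.2, i_V1 at 8,7
V2: row V1−V8=15.8, i_V2 at 1,8
solve → V1=5.211+0.8331j, V2=2.543+1.022j, V3=-2.711+1.631j, V4=-2.607+0.8331j, V5=-7.150+2.146j, V6=0.1828+1.296j, V7=-20.79+0.8331j, V8=-10.59+0.8331j
aux → i_V1=-0.2211+0.01409j, i_V2=-0.6718+0.04663j

0.1828+1.296j V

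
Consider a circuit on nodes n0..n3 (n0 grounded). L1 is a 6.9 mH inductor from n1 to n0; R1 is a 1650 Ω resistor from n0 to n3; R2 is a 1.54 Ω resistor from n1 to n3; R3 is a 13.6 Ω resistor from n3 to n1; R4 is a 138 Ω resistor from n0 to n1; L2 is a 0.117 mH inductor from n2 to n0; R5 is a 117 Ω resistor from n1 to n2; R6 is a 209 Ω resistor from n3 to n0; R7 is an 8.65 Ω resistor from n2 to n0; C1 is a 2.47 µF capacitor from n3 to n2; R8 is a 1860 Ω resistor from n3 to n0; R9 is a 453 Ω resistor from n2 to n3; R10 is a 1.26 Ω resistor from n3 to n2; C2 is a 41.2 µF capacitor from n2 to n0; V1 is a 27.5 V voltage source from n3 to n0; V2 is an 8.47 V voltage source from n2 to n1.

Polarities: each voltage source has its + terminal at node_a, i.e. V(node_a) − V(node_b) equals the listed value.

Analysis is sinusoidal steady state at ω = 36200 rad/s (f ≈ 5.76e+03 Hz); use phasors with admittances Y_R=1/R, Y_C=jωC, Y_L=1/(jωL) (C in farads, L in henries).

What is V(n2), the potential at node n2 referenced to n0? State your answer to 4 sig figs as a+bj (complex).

MNA unknowns: 3 node voltages V₁..V_3 plus 2 source currents (V1, V2)
L1: Y=0.000-0.004004j on G[1,0]
R1: Y=0.0006061+0.000j on G[0,3]
R2: Y=0.6494+0.000j on G[1,3]
R3: Y=0.07353+0.000j on G[3,1]
R4: Y=0.007246+0.000j on G[0,1]
L2: Y=0.000-0.2361j on G[2,0]
R5: Y=0.008547+0.000j on G[1,2]
R6: Y=0.004785+0.000j on G[3,0]
R7: Y=0.1156+0.000j on G[2,0]
C1: Y=0.000+0.08941j on G[3,2]
R8: Y=0.0005376+0.000j on G[3,0]
R9: Y=0.002208+0.000j on G[2,3]
R10: Y=0.7937+0.000j on G[3,2]
C2: Y=0.000+1.491j on G[2,0]
V1: row V3−V0=27.5, i_V1 at 3,0
V2: row V2−V1=8.47, i_V2 at 2,1
solve → V1=9.775-13.42j, V2=18.25-13.42j, V3=27.50+0.000j
aux → i_V1=-19.14-21.22j, i_V2=-12.87-9.841j

18.25-13.42j V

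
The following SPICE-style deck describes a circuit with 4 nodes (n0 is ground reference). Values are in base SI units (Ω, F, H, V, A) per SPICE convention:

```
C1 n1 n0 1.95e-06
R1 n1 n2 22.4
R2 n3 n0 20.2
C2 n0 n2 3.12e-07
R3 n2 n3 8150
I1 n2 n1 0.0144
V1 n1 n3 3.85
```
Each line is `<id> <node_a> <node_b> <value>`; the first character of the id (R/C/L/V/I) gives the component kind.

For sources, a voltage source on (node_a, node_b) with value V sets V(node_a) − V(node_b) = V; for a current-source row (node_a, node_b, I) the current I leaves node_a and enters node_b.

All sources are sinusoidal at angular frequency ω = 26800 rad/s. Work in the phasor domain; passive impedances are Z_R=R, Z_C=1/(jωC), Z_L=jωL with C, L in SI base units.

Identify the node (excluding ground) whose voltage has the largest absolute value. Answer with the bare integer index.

Element admittances at ω=26800 rad/s:
  Y(C1) = 0.000+0.05226j S between n1,n0
  Y(R1) = 0.04464+0.000j S between n1,n2
  Y(R2) = 0.04950+0.000j S between n3,n0
  Y(C2) = 0.000+0.008362j S between n0,n2
  Y(R3) = 0.0001227+0.000j S between n2,n3
  I1: injects 0.0144 A into n1 (from n2)
  V1: constraint V(n1)−V(n3) = 3.85
Assemble and solve the 4×4 MNA system:
  V(n1)=1.587-1.825j  V(n2)=0.8835-1.990j  V(n3)=-2.263-1.825j
  i(V1)=-0.1124-0.09032j

3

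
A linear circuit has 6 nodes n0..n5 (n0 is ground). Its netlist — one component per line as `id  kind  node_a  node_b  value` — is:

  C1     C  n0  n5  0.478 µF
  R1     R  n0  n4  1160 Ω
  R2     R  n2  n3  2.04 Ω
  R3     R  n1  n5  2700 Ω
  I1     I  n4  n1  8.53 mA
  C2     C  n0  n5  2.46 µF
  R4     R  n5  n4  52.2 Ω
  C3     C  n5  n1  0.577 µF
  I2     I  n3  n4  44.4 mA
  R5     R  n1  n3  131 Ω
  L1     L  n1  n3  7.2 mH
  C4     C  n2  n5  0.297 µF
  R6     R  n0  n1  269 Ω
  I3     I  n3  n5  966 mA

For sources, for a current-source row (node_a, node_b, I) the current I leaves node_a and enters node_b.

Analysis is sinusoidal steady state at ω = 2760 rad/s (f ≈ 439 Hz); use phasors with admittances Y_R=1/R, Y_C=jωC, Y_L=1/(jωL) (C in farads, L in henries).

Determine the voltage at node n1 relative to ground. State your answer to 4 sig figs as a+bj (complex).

-161.9+74.08j V

Element admittances at ω=2760 rad/s:
  Y(C1) = 0.000+0.001319j S between n0,n5
  Y(R1) = 0.0008621+0.000j S between n0,n4
  Y(R2) = 0.4902+0.000j S between n2,n3
  Y(R3) = 0.0003704+0.000j S between n1,n5
  I1: injects 0.00853 A into n1 (from n4)
  Y(C2) = 0.000+0.006790j S between n0,n5
  Y(R4) = 0.01916+0.000j S between n5,n4
  Y(C3) = 0.000+0.001593j S between n5,n1
  I2: injects 0.0444 A into n4 (from n3)
  Y(R5) = 0.007634+0.000j S between n1,n3
  Y(L1) = 0.000-0.05032j S between n1,n3
  Y(C4) = 0.000+0.0008197j S between n2,n5
  Y(R6) = 0.003717+0.000j S between n0,n1
  I3: injects 0.966 A into n5 (from n3)
Assemble and solve the 5×5 MNA system:
  V(n1)=-161.9+74.08j  V(n2)=-166.5+57.16j  V(n3)=-166.8+56.92j  V(n4)=-23.24-73.38j  V(n5)=-26.16-76.69j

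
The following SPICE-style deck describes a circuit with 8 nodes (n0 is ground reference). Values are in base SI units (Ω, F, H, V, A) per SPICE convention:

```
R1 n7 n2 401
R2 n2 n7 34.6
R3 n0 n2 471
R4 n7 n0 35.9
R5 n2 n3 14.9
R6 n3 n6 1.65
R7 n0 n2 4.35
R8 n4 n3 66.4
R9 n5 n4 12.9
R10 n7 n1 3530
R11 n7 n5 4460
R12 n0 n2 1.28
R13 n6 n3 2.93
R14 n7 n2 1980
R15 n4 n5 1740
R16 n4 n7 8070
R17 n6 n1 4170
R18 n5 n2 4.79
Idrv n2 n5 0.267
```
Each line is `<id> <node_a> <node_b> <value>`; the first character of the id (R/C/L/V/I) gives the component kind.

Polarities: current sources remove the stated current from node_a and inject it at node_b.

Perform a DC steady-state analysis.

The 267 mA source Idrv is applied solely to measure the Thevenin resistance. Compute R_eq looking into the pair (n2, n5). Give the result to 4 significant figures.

R_eq = 4.551 Ω

Element admittances at DC:
  Y(R1) = 0.002494 S between n7,n2
  Y(R2) = 0.02890 S between n2,n7
  Y(R3) = 0.002123 S between n0,n2
  Y(R4) = 0.02786 S between n7,n0
  Y(R5) = 0.06711 S between n2,n3
  Y(R6) = 0.6061 S between n3,n6
  Y(R7) = 0.2299 S between n0,n2
  Y(R8) = 0.01506 S between n4,n3
  Y(R9) = 0.07752 S between n5,n4
  Y(R10) = 0.0002833 S between n7,n1
  Y(R11) = 0.0002242 S between n7,n5
  Y(R12) = 0.7812 S between n0,n2
  Y(R13) = 0.3413 S between n6,n3
  Y(R14) = 0.0005051 S between n7,n2
  Y(R15) = 0.0005747 S between n4,n5
  Y(R16) = 0.0001239 S between n4,n7
  Y(R17) = 0.0002398 S between n6,n1
  Y(R18) = 0.2088 S between n5,n2
  Idrv: injects 0.267 A into n5 (from n2)
Assemble and solve the 7×7 MNA system:
  V(n1)=0.09164  V(n2)=-0.0001922  V(n3)=0.1917  V(n4)=1.048  V(n5)=1.215  V(n6)=0.1916  V(n7)=0.006991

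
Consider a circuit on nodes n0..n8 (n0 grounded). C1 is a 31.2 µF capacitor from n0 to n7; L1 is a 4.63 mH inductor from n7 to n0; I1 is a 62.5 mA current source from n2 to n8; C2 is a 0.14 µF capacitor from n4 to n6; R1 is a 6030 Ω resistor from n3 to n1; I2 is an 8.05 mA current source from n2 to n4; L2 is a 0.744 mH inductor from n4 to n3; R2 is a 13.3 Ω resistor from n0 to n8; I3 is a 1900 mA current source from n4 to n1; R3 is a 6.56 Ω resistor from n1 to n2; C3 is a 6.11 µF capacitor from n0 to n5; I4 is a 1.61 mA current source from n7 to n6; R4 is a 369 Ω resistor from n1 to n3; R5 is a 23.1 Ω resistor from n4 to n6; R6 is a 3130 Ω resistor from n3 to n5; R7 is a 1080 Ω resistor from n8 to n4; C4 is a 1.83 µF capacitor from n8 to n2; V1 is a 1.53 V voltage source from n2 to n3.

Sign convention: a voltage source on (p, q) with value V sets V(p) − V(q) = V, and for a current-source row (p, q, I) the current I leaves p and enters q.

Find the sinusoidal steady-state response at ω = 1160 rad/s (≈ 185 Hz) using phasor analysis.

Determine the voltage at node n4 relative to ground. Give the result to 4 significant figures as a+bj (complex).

Apply KCL at each of the 8 non-ground nodes and solve the resulting linear system.
Node n1: branches {R1, I3, R3, R4} → V_1 = 0.8147+20.85j
Node n2: branches {I1, I2, R3, C4, V1} → V_2 = -11.39+20.85j
Node n3: branches {R1, L2, R4, R6, V1} → V_3 = -12.92+20.85j
Node n4: branches {C2, I2, L2, I3, R5, R7} → V_4 = -12.90+19.23j
Node n5: branches {C3, R6} → V_5 = 0.9119+0.6235j
Node n6: branches {C2, I4, R5} → V_6 = -12.87+19.23j
Node n7: branches {C1, L1, I4} → V_7 = 0.000-0.01073j
Node n8: branches {I1, R2, R7, C4} → V_8 = 0.08019-0.08596j
Source currents: i(V1)=1.834+0.02435j

-12.90+19.23j V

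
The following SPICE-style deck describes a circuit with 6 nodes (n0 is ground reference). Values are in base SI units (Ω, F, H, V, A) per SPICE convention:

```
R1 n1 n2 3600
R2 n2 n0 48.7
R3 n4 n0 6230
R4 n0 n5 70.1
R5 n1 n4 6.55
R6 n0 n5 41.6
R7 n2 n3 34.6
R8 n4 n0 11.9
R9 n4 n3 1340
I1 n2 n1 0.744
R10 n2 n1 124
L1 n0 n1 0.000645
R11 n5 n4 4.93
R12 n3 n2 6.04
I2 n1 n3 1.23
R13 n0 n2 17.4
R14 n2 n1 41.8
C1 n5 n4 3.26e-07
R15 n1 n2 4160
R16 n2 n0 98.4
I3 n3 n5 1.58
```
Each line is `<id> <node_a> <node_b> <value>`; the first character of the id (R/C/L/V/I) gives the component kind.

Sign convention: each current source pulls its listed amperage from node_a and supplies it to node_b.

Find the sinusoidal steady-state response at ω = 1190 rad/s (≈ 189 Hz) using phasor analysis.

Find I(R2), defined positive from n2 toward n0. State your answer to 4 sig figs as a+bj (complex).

Apply KCL at each of the 5 non-ground nodes and solve the resulting linear system.
Node n1: branches {R1, R5, I1, R10, L1, I2, R14, R15} → V_1 = -0.001740-0.02299j
Node n2: branches {R1, R2, R7, I1, R10, R12, R13, R14, R15, R16} → V_2 = -8.970-0.006226j
Node n3: branches {R7, R9, R12, I2, I3} → V_3 = -10.71-0.006247j
Node n4: branches {R3, R5, R8, R9, R11, C1} → V_4 = 4.895-0.01171j
Node n5: branches {R4, R6, R11, C1, I3} → V_5 = 10.67-0.01914j

-0.1842-0.0001279j A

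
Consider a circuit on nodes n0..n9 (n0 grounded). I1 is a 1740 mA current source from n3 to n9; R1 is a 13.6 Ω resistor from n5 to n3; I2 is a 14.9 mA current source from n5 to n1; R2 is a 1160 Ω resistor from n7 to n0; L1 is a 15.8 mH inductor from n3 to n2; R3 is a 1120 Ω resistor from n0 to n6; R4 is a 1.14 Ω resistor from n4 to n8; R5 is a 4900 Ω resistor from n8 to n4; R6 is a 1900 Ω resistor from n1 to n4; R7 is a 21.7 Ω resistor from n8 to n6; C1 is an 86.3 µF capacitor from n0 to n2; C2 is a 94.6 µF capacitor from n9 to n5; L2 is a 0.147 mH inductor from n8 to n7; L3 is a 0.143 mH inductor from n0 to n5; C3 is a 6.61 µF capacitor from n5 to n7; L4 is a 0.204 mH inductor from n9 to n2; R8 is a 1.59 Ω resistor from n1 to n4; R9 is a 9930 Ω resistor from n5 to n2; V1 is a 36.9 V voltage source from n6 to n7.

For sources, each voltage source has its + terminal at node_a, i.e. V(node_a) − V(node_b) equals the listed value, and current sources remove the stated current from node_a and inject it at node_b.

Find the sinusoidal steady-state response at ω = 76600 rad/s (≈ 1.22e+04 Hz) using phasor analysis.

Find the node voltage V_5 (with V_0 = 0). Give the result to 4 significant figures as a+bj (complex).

Apply KCL at each of the 9 non-ground nodes and solve the resulting linear system.
Node n1: branches {I2, R6, R8} → V_1 = 8.062+15.14j
Node n2: branches {L1, C1, L4, R9} → V_2 = 0.001740+0.003499j
Node n3: branches {I1, R1, L1} → V_3 = -23.54-0.3744j
Node n4: branches {R4, R5, R6, R8} → V_4 = 8.038+15.14j
Node n5: branches {R1, I2, C2, L3, C3, R9} → V_5 = 0.1246-0.1100j
Node n6: branches {R3, R7, V1} → V_6 = 37.02-0.07388j
Node n7: branches {R2, L2, C3, V1} → V_7 = 0.1248-0.07388j
Node n8: branches {R4, R5, R7, L2} → V_8 = 8.021+15.14j
Node n9: branches {I1, C2, L4} → V_9 = 0.1257-0.3532j
Source currents: i(V1)=-1.370+0.7013j

0.1246-0.1100j V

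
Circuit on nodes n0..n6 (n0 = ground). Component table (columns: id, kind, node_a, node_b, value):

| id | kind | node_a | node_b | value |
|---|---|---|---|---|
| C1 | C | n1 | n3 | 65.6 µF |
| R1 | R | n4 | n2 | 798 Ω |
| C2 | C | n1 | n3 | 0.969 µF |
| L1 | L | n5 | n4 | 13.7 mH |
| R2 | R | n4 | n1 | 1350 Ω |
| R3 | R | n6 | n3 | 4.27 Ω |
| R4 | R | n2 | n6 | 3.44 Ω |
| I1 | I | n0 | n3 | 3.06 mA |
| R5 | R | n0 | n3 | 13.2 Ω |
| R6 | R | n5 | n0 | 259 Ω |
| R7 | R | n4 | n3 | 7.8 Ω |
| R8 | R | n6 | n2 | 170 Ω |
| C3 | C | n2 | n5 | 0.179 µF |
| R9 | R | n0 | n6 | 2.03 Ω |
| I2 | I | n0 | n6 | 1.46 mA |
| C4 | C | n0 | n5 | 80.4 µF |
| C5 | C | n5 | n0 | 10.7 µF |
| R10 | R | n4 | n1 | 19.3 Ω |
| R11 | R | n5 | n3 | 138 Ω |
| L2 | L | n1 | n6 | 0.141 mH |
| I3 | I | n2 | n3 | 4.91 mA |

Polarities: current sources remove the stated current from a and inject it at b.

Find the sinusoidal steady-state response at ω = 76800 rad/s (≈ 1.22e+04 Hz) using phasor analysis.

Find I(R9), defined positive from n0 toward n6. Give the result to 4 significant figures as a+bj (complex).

-0.002318+0.0003152j A

MNA unknowns: 6 node voltages V₁..V_6
C1: Y=0.000+5.038j on G[1,3]
R1: Y=0.001253+0.000j on G[4,2]
C2: Y=0.000+0.07442j on G[1,3]
L1: Y=0.000-0.0009504j on G[5,4]
R2: Y=0.0007407+0.000j on G[4,1]
R3: Y=0.2342+0.000j on G[6,3]
R4: Y=0.2907+0.000j on G[2,6]
I1: z[0]−=0.00306, z[3]+=0.00306
R5: Y=0.07576+0.000j on G[0,3]
R6: Y=0.003861+0.000j on G[5,0]
R7: Y=0.1282+0.000j on G[4,3]
R8: Y=0.005882+0.000j on G[6,2]
C3: Y=0.000+0.01375j on G[2,5]
R9: Y=0.4926+0.000j on G[0,6]
I2: z[0]−=0.00146, z[6]+=0.00146
C4: Y=0.000+6.175j on G[0,5]
C5: Y=0.000+0.8218j on G[5,0]
R10: Y=0.05181+0.000j on G[4,1]
R11: Y=0.007246+0.000j on G[5,3]
L2: Y=0.000-0.09235j on G[1,6]
I3: z[2]−=0.00491, z[3]+=0.00491
solve → V1=0.02685+0.006158j, V2=-0.01169-7.247e-05j, V3=0.02645+0.006029j, V4=0.02627+0.006161j, V5=-2.022e-05-2.836e-05j, V6=0.004705-0.0006398j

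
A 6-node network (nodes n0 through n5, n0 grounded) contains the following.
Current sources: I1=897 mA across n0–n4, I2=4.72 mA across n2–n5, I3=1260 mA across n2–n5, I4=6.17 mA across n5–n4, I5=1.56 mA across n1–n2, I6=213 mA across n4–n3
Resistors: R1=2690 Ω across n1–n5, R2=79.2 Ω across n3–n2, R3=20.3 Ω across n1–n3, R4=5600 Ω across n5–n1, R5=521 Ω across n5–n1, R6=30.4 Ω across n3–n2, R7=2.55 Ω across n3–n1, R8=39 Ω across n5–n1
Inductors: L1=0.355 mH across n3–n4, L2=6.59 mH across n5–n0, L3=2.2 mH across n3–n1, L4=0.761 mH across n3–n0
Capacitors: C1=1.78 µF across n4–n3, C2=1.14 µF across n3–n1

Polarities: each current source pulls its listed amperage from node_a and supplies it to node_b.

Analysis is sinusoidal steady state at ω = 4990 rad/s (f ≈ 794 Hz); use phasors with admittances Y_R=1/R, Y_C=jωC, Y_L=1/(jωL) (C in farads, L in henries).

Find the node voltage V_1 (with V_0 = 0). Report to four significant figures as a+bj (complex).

Element admittances at ω=4990 rad/s:
  I1: injects 0.897 A into n4 (from n0)
  I2: injects 0.00472 A into n5 (from n2)
  Y(R1) = 0.0003717+0.000j S between n1,n5
  Y(R2) = 0.01263+0.000j S between n3,n2
  Y(R3) = 0.04926+0.000j S between n1,n3
  Y(R4) = 0.0001786+0.000j S between n5,n1
  Y(L1) = 0.000-0.5645j S between n3,n4
  Y(R5) = 0.001919+0.000j S between n5,n1
  I3: injects 1.26 A into n5 (from n2)
  I4: injects 0.00617 A into n4 (from n5)
  Y(L2) = 0.000-0.03041j S between n5,n0
  Y(R6) = 0.03289+0.000j S between n3,n2
  Y(R7) = 0.3922+0.000j S between n3,n1
  I5: injects 0.00156 A into n2 (from n1)
  Y(L3) = 0.000-0.09109j S between n3,n1
  Y(R8) = 0.02564+0.000j S between n5,n1
  Y(C1) = 0.000+0.008882j S between n4,n3
  Y(C2) = 0.000+0.005689j S between n3,n1
  Y(L4) = 0.000-0.2633j S between n3,n0
  I6: injects 0.213 A into n3 (from n4)
Assemble and solve the 5×5 MNA system:
  V(n1)=-1.198+2.274j  V(n2)=-29.94+0.7772j  V(n3)=-2.188+0.7772j  V(n4)=-2.188+2.019j  V(n5)=18.94+22.77j

-1.198+2.274j V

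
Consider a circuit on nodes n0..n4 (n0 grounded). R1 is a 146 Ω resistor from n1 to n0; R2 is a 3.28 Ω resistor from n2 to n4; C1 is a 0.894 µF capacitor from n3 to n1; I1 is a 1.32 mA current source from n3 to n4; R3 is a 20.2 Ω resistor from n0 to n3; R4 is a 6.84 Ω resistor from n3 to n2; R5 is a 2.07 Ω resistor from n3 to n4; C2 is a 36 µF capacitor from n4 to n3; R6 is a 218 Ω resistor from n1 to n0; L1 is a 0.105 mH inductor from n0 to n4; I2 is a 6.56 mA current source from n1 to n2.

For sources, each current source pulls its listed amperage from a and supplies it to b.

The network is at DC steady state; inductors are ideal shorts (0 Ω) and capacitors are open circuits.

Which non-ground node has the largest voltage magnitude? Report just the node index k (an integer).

1

Apply KCL at each of the 4 non-ground nodes and solve the resulting linear system.
Node n1: branches {R1, C1, R6, I2} → V_1 = -0.5736
Node n2: branches {R2, R4, I2} → V_2 = 0.01496
Node n3: branches {C1, I1, R3, R4, R5, C2} → V_3 = 0.001277
Node n4: branches {R2, I1, R5, C2, L1} → V_4 = 0.000
Source currents: i(L1)=-0.006497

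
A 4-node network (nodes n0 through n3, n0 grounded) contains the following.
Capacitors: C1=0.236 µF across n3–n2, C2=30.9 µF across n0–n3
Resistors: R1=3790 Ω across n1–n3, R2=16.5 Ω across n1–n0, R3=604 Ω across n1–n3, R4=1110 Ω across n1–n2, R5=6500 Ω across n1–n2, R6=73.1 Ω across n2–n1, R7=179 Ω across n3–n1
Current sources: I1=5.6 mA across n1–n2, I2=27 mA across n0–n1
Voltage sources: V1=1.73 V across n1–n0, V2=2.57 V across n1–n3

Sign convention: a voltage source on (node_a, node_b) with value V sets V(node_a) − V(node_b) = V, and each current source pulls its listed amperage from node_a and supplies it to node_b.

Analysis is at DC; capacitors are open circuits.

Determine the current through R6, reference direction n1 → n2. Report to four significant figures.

-0.005199 A

Apply KCL at each of the 3 non-ground nodes and solve the resulting linear system.
Node n1: branches {R1, R2, R3, I1, R4, R5, R6, R7, I2, V1, V2} → V_1 = 1.730
Node n2: branches {C1, I1, R4, R5, R6} → V_2 = 2.110
Node n3: branches {C1, R1, R3, C2, R7, V2} → V_3 = -0.8400
Source currents: i(V1)=-0.07785, i(V2)=-0.01929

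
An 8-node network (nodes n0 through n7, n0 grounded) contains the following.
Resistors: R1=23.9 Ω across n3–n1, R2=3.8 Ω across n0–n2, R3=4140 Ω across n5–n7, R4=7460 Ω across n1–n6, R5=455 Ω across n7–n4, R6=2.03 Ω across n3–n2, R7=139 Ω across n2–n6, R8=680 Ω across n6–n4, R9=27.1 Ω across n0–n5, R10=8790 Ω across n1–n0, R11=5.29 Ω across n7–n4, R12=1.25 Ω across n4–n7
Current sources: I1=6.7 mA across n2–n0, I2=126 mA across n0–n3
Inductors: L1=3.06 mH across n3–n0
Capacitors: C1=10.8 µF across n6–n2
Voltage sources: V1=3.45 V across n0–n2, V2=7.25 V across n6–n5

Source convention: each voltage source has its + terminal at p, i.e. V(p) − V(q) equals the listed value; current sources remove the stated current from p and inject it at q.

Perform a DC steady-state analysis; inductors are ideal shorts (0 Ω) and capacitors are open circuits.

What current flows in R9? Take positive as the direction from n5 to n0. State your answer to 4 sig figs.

-0.06503 A

Apply KCL at each of the 7 non-ground nodes and solve the resulting linear system.
Node n1: branches {R1, R4, R10} → V_1 = 0.01748
Node n2: branches {R2, I1, R6, R7, C1, V1} → V_2 = -3.450
Node n3: branches {R1, R6, L1, I2} → V_3 = 0.000
Node n4: branches {R5, R8, R11, R12} → V_4 = 4.465
Node n5: branches {R3, R9, V2} → V_5 = -1.762
Node n6: branches {R4, R7, R8, C1, V2} → V_6 = 5.488
Node n7: branches {R3, R5, R11, R12} → V_7 = 4.463
Source currents: i(L1)=-1.573, i(V1)=-2.665, i(V2)=-0.06654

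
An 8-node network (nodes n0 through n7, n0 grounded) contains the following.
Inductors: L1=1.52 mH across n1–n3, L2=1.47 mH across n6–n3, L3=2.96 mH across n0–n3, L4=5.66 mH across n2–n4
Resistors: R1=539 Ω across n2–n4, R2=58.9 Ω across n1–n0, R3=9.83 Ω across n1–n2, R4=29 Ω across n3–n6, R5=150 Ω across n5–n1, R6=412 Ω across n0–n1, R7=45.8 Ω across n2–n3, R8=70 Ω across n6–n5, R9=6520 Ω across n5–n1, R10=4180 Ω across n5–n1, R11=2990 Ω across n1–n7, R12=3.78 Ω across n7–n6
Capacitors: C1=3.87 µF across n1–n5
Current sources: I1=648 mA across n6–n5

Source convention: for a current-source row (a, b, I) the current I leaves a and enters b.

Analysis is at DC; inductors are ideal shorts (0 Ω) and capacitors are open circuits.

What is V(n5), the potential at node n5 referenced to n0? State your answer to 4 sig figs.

30.36 V

Apply KCL at each of the 7 non-ground nodes and solve the resulting linear system.
Node n1: branches {L1, R2, C1, R3, R5, R6, R9, R10, R11} → V_1 = 0.000
Node n2: branches {R1, R3, R7, L4} → V_2 = 0.000
Node n3: branches {L1, L2, L3, R4, R7} → V_3 = 0.000
Node n4: branches {R1, L4} → V_4 = 0.000
Node n5: branches {C1, R5, R8, R9, R10, I1} → V_5 = 30.36
Node n6: branches {L2, R4, R8, R12, I1} → V_6 = 0.000
Node n7: branches {R11, R12} → V_7 = 0.000
Source currents: i(L1)=0.2143, i(L2)=-0.2143, i(L3)=0.000, i(L4)=0.000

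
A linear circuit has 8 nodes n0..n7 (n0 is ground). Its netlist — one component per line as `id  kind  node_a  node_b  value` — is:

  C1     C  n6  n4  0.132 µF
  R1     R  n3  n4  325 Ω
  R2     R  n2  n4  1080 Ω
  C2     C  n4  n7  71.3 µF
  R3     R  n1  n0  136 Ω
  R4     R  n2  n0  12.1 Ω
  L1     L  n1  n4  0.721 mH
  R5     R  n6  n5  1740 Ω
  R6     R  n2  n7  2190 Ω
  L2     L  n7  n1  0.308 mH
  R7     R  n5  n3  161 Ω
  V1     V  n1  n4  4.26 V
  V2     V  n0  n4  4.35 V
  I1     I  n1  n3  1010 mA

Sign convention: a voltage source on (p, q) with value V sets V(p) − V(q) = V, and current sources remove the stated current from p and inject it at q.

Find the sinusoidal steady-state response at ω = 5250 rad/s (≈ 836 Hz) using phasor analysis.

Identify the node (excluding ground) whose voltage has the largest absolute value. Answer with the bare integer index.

Element admittances at ω=5250 rad/s:
  Y(C1) = 0.000+0.0006930j S between n6,n4
  Y(R1) = 0.003077+0.000j S between n3,n4
  Y(R2) = 0.0009259+0.000j S between n2,n4
  Y(C2) = 0.000+0.3743j S between n4,n7
  Y(R3) = 0.007353+0.000j S between n1,n0
  Y(R4) = 0.08264+0.000j S between n2,n0
  Y(L1) = 0.000-0.2642j S between n1,n4
  Y(R5) = 0.0005747+0.000j S between n6,n5
  Y(R6) = 0.0004566+0.000j S between n2,n7
  Y(L2) = 0.000-0.6184j S between n7,n1
  Y(R7) = 0.006211+0.000j S between n5,n3
  V1: constraint V(n1)−V(n4) = 4.26
  V2: constraint V(n0)−V(n4) = 4.35
  I1: injects 1.01 A into n3 (from n1)
Assemble and solve the 9×9 MNA system:
  V(n1)=-0.09000+0.000j  V(n2)=-0.01292-6.562e-05j  V(n3)=290.2-21.87j  V(n4)=-4.350+0.000j  V(n5)=273.4-32.71j  V(n6)=92.77-149.8j  V(n7)=6.443-0.01208j
  i(V1)=-1.017-2.914j  i(V2)=-0.001730-5.423e-06j

3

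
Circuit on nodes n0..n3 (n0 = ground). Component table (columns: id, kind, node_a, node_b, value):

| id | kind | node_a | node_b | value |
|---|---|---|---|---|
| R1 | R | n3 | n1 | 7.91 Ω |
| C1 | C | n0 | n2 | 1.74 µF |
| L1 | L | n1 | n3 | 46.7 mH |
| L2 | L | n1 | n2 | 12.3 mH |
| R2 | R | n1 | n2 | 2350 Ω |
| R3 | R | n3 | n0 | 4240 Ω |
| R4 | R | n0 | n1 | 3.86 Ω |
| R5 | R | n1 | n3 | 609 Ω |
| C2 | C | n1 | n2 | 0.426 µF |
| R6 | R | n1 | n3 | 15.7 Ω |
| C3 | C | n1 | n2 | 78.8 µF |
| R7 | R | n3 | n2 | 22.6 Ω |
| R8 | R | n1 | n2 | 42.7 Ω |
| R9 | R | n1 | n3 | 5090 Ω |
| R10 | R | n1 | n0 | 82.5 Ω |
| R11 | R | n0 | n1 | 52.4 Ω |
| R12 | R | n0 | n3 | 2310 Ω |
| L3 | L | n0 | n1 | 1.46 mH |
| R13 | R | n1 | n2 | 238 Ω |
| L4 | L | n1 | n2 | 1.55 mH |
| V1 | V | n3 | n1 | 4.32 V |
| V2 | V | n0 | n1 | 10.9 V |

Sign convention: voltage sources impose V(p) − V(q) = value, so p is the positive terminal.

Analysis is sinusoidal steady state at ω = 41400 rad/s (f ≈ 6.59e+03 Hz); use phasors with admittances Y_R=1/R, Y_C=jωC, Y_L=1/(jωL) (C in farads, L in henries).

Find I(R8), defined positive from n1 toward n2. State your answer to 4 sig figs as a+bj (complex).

Element admittances at ω=41400 rad/s:
  Y(R1) = 0.1264+0.000j S between n3,n1
  Y(C1) = 0.000+0.07204j S between n0,n2
  Y(L1) = 0.000-0.0005172j S between n1,n3
  Y(L2) = 0.000-0.001964j S between n1,n2
  Y(R2) = 0.0004255+0.000j S between n1,n2
  Y(R3) = 0.0002358+0.000j S between n3,n0
  Y(R4) = 0.2591+0.000j S between n0,n1
  Y(R5) = 0.001642+0.000j S between n1,n3
  Y(C2) = 0.000+0.01764j S between n1,n2
  Y(R6) = 0.06369+0.000j S between n1,n3
  Y(C3) = 0.000+3.262j S between n1,n2
  Y(R7) = 0.04425+0.000j S between n3,n2
  Y(R8) = 0.02342+0.000j S between n1,n2
  Y(R9) = 0.0001965+0.000j S between n1,n3
  Y(R10) = 0.01212+0.000j S between n1,n0
  Y(R11) = 0.01908+0.000j S between n0,n1
  Y(R12) = 0.0004329+0.000j S between n0,n3
  Y(L3) = 0.000-0.01654j S between n0,n1
  Y(R13) = 0.004202+0.000j S between n1,n2
  Y(L4) = 0.000-0.01558j S between n1,n2
  V1: constraint V(n3)−V(n1) = 4.32
  V2: constraint V(n0)−V(n1) = 10.9
Assemble and solve the 5×5 MNA system:
  V(n1)=-10.90+0.000j  V(n2)=-10.66-0.05220j  V(n3)=-6.580+0.000j
  i(V1)=-1.006-7.513e-05j  i(V2)=-3.165-0.5878j

-0.005541+0.001222j A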